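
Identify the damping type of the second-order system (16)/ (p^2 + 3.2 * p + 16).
Standard form: ωn²/(p²+2ζωn·p+ωn²) gives ωn=4, ζ=0.4.
Underdamped (ζ = 0.4 < 1)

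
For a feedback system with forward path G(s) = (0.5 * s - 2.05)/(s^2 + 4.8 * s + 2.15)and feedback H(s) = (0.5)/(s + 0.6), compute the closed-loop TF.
Closed-loop T = G/(1+GH).
Numerator: G_num * H_den = 0.5*s^2 - 1.75*s - 1.23.
Denominator: G_den * H_den + G_num * H_num = (s^3 + 5.4*s^2 + 5.03*s + 1.29) + (0.25*s - 1.025) = s^3 + 5.4*s^2 + 5.28*s + 0.265.
T(s) = (0.5*s^2 - 1.75*s - 1.23)/(s^3 + 5.4*s^2 + 5.28*s + 0.265)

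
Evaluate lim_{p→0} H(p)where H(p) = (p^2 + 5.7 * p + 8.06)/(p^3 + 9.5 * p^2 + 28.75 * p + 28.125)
DC gain = H(0) = num(0)/den(0) = 8.06/28.125 = 0.2866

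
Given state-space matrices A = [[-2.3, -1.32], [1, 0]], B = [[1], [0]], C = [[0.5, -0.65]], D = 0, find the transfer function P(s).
P(s) = C(sI - A)⁻¹B + D.
Characteristic polynomial det(sI - A) = s^2 + 2.3*s + 1.32.
Numerator from C·adj(sI-A)·B + D·det(sI-A) = 0.5*s - 0.65.
P(s) = (0.5*s - 0.65)/(s^2 + 2.3*s + 1.32)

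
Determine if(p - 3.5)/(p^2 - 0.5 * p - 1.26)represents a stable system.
Denominator: p^2 - 0.5*p - 1.26 = (p - 1.4)(p + 0.9). Poles: -0.9, 1.4. All Re(p)<0: No (unstable)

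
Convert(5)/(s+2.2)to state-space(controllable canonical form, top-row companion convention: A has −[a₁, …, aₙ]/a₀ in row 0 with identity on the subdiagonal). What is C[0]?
Reachable canonical form: C = numerator coefficients (right-aligned, zero-padded to length n).
num = 5, C = [[5]].
C[0] = 5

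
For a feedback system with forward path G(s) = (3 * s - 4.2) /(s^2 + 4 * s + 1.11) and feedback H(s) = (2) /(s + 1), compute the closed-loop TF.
Closed-loop T = G/(1+GH).
Numerator: G_num * H_den = 3*s^2 - 1.2*s - 4.2.
Denominator: G_den * H_den + G_num * H_num = (s^3 + 5*s^2 + 5.11*s + 1.11) + (6*s - 8.4) = s^3 + 5*s^2 + 11.11*s - 7.29.
T(s) = (3*s^2 - 1.2*s - 4.2)/(s^3 + 5*s^2 + 11.11*s - 7.29)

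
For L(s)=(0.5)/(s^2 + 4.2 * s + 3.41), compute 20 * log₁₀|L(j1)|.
Substitute s = j*1: L(j1) = 0.0513901 - 0.0895595j.
|L(j1)| = sqrt(Re² + Im²) = 0.1033.
20*log₁₀(0.1033) = -19.72 dB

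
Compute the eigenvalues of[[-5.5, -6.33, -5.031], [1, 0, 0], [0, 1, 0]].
Eigenvalues solve det(λI - A) = 0.
Characteristic polynomial: λ^3 + 5.5*λ^2 + 6.33*λ + 5.031 = 0.
Factor: (λ + 4.3)(λ^2 + 1.2*λ + 1.17) = 0.
Roots: -0.6 + 0.9j, -0.6 - 0.9j, -4.3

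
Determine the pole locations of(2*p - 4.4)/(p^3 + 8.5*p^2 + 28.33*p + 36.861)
Set denominator = 0: p^3 + 8.5*p^2 + 28.33*p + 36.861 = (p + 3.3)(p^2 + 5.2*p + 11.17) = 0 → Poles: -2.6 + 2.1j, -2.6 - 2.1j, -3.3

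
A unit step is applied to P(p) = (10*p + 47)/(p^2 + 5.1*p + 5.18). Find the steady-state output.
FVT: lim_{t→∞} y(t) = lim_{p→0} p*Y(p) where Y(p) = P(p)/p.
= lim_{p→0} P(p) = P(0) = num(0)/den(0) = 47/5.18 = 9.073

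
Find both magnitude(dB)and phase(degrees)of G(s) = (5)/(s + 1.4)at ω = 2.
Substitute s = j*2: G(j2) = 1.1745 - 1.67785j.
|G| = 20*log₁₀(sqrt(Re²+Im²)) = 6.23 dB.
∠G = atan2(Im, Re) = -55.01°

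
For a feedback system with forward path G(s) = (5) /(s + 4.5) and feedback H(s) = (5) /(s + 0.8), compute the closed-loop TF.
Closed-loop T = G/(1+GH).
Numerator: G_num * H_den = 5*s + 4.
Denominator: G_den * H_den + G_num * H_num = (s^2 + 5.3*s + 3.6) + (25) = s^2 + 5.3*s + 28.6.
T(s) = (5*s + 4)/(s^2 + 5.3*s + 28.6)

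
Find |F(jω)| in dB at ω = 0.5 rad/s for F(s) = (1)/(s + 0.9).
Substitute s = j*0.5: F(j0.5) = 0.849057 - 0.471698j.
|F(j0.5)| = sqrt(Re² + Im²) = 0.9713.
20*log₁₀(0.9713) = -0.25 dB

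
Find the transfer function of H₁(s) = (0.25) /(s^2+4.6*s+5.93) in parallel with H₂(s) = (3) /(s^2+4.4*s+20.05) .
Parallel: H = H₁ + H₂ = (n₁·d₂ + n₂·d₁)/(d₁·d₂).
n₁·d₂ = 0.25*s^2 + 1.1*s + 5.0125. n₂·d₁ = 3*s^2 + 13.8*s + 17.79. Sum = 3.25*s^2 + 14.9*s + 22.8025. d₁·d₂ = s^4 + 9*s^3 + 46.22*s^2 + 118.322*s + 118.8965.
H(s) = (3.25*s^2 + 14.9*s + 22.8025)/(s^4 + 9*s^3 + 46.22*s^2 + 118.322*s + 118.8965)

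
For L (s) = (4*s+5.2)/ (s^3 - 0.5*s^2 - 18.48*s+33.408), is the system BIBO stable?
Denominator: s^3 - 0.5*s^2 - 18.48*s + 33.408 = (s - 2.9)(s - 2.4)(s + 4.8). Poles: -4.8, 2.4, 2.9. All Re(p)<0: No (unstable)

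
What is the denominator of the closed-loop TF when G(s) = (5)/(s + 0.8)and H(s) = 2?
Characteristic poly = G_den * H_den + G_num * H_num = (s + 0.8) + (10) = s + 10.8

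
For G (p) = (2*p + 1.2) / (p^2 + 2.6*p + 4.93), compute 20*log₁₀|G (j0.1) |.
Substitute p = j*0.1: G(j0.1) = 0.245365 + 0.0276839j.
|G(j0.1)| = sqrt(Re² + Im²) = 0.2469.
20*log₁₀(0.2469) = -12.15 dB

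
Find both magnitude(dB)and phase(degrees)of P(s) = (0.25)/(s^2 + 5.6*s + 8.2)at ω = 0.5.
Substitute s = j*0.5: P(j0.5) = 0.0279762 - 0.00985326j.
|P| = 20*log₁₀(sqrt(Re²+Im²)) = -30.56 dB.
∠P = atan2(Im, Re) = -19.40°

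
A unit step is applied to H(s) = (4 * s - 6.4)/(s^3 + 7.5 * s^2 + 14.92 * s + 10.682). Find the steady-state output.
FVT: lim_{t→∞} y(t) = lim_{s→0} s*Y(s) where Y(s) = H(s)/s.
= lim_{s→0} H(s) = H(0) = num(0)/den(0) = -6.4/10.682 = -0.5991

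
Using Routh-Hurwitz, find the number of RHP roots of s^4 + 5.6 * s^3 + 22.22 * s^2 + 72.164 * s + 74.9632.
Routh array:
s^4: [1, 22.22, 74.9632]; s^3: [5.6, 72.164]; s^2: [9.33357, 74.9632]; s^1: [27.1872]; s^0: [74.9632]
First column: [1, 5.6, 9.33357, 27.1872, 74.9632]. Sign changes = RHP roots = 0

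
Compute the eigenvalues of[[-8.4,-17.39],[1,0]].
Eigenvalues solve det(λI - A) = 0.
Characteristic polynomial: λ^2 + 8.4*λ + 17.39 = 0.
Factor: (λ + 4.7)(λ + 3.7) = 0.
Roots: -3.7, -4.7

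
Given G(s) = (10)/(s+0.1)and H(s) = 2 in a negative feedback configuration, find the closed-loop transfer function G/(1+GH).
Closed-loop T = G/(1+GH).
Numerator: G_num * H_den = 10.
Denominator: G_den * H_den + G_num * H_num = (s + 0.1) + (20) = s + 20.1.
T(s) = (10)/(s + 20.1)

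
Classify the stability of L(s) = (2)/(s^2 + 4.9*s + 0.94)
Denominator: s^2 + 4.9*s + 0.94 = (s + 0.2)(s + 4.7). Poles: -0.2, -4.7. Stable (all poles in LHP)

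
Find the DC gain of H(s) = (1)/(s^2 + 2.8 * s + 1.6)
DC gain = H(0) = num(0)/den(0) = 1/1.6 = 0.625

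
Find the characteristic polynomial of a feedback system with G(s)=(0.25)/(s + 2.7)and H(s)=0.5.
Characteristic poly = G_den * H_den + G_num * H_num = (s + 2.7) + (0.125) = s + 2.825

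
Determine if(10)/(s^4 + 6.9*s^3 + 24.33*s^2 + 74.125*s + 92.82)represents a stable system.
Denominator: s^4 + 6.9*s^3 + 24.33*s^2 + 74.125*s + 92.82 = (s + 2.1)(s + 4)(s^2 + 0.8*s + 11.05). Poles: -0.4 + 3.3j, -0.4 - 3.3j, -2.1, -4. All Re(p)<0: Yes (stable)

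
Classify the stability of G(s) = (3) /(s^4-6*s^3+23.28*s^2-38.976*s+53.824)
Denominator: s^4 - 6*s^3 + 23.28*s^2 - 38.976*s + 53.824 = (s^2 - 4.4*s + 11.6)(s^2 - 1.6*s + 4.64). Poles: 0.8 + 2j, 0.8 - 2j, 2.2 + 2.6j, 2.2 - 2.6j. Unstable (4 pole(s) in RHP)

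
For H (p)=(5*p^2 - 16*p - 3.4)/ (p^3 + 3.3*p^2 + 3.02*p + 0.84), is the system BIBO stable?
Denominator: p^3 + 3.3*p^2 + 3.02*p + 0.84 = (p + 2)(p + 0.7)(p + 0.6). Poles: -0.6, -0.7, -2. All Re(p)<0: Yes (stable)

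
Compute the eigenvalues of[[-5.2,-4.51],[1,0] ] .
Eigenvalues solve det(λI - A) = 0.
Characteristic polynomial: λ^2 + 5.2*λ + 4.51 = 0.
Factor: (λ + 1.1)(λ + 4.1) = 0.
Roots: -1.1, -4.1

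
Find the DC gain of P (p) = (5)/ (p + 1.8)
DC gain = P(0) = num(0)/den(0) = 5/1.8 = 2.778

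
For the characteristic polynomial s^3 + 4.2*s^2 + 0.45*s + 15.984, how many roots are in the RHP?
s^3 + 4.2*s^2 + 0.45*s + 15.984 = (s + 4.8)(s^2 - 0.6*s + 3.33). Poles: -4.8, 0.3 + 1.8j, 0.3 - 1.8j. RHP poles (Re>0): 2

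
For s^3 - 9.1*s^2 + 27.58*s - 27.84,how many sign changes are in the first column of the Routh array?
Routh array:
s^3: [1, 27.58]; s^2: [-9.1, -27.84]; s^1: [24.5207]; s^0: [-27.84]
First column: [1, -9.1, 24.5207, -27.84]. Sign changes = 3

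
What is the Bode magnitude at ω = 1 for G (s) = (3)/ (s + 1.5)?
Substitute s = j*1: G(j1) = 1.38462 - 0.923077j.
|G(j1)| = sqrt(Re² + Im²) = 1.664.
20*log₁₀(1.664) = 4.42 dB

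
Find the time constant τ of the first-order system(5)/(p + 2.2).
First-order system: τ = -1/pole. Pole = -2.2. τ = -1/(-2.2) = 0.4545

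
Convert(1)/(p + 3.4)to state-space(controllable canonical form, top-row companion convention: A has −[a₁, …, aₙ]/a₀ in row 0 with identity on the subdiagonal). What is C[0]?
Reachable canonical form: C = numerator coefficients (right-aligned, zero-padded to length n).
num = 1, C = [[1]].
C[0] = 1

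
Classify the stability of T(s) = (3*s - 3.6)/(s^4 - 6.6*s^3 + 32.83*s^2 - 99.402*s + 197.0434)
Denominator: s^4 - 6.6*s^3 + 32.83*s^2 - 99.402*s + 197.0434 = (s^2 - 0.8*s + 15.37)(s^2 - 5.8*s + 12.82). Poles: 0.4 + 3.9j, 0.4 - 3.9j, 2.9 + 2.1j, 2.9 - 2.1j. Unstable (4 pole(s) in RHP)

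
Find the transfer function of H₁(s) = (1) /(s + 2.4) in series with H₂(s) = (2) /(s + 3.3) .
Series: H = H₁ · H₂ = (n₁·n₂)/(d₁·d₂).
Num: n₁·n₂ = 2. Den: d₁·d₂ = s^2 + 5.7*s + 7.92.
H(s) = (2)/(s^2 + 5.7*s + 7.92)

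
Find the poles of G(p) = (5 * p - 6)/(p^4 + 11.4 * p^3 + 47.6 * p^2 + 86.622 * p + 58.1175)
Set denominator = 0: p^4 + 11.4*p^3 + 47.6*p^2 + 86.622*p + 58.1175 = (p + 2.7)(p + 2.1)(p + 2.5)(p + 4.1) = 0 → Poles: -2.1, -2.5, -2.7, -4.1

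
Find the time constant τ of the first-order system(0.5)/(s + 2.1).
First-order system: τ = -1/pole. Pole = -2.1. τ = -1/(-2.1) = 0.4762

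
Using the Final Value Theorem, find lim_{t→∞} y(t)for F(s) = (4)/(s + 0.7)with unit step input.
FVT: lim_{t→∞} y(t) = lim_{s→0} s*Y(s) where Y(s) = F(s)/s.
= lim_{s→0} F(s) = F(0) = num(0)/den(0) = 4/0.7 = 5.714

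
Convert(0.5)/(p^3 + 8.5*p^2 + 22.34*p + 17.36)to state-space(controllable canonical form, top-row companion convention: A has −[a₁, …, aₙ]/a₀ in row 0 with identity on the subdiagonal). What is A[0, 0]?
Reachable canonical form for den = p^3 + 8.5*p^2 + 22.34*p + 17.36: top row of A = -[a₁,a₂,...,aₙ]/a₀, ones on the subdiagonal, zeros elsewhere.
A = [[-8.5, -22.34, -17.36], [1, 0, 0], [0, 1, 0]].
A[0,0] = -8.5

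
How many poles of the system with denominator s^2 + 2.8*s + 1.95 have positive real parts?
s^2 + 2.8*s + 1.95 = (s + 1.5)(s + 1.3). Poles: -1.3, -1.5. RHP poles (Re>0): 0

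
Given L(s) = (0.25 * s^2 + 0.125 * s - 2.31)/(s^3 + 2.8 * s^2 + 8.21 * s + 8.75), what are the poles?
Set denominator = 0: s^3 + 2.8*s^2 + 8.21*s + 8.75 = (s + 1.4)(s^2 + 1.4*s + 6.25) = 0 → Poles: -0.7 + 2.4j, -0.7 - 2.4j, -1.4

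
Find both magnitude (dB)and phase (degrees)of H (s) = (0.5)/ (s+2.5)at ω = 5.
Substitute s = j*5: H(j5) = 0.04 - 0.08j.
|H| = 20*log₁₀(sqrt(Re²+Im²)) = -20.97 dB.
∠H = atan2(Im, Re) = -63.43°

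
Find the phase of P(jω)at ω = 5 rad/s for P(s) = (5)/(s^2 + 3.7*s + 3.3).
Substitute s = j*5: P(j5) = -0.133433 - 0.113757j.
∠P(j5) = atan2(Im, Re) = atan2(-0.113757, -0.133433) = -139.55°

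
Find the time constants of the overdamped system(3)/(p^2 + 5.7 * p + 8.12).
Overdamped: real poles at -2.9, -2.8. τ = -1/pole → τ₁ = 0.3448, τ₂ = 0.3571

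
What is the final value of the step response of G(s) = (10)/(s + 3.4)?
FVT: lim_{t→∞} y(t) = lim_{s→0} s*Y(s) where Y(s) = G(s)/s.
= lim_{s→0} G(s) = G(0) = num(0)/den(0) = 10/3.4 = 2.941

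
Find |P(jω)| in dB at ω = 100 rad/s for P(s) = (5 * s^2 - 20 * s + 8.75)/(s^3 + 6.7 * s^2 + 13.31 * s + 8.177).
Substitute s = j*100: P(j100) = 0.00533659 - 0.0496999j.
|P(j100)| = sqrt(Re² + Im²) = 0.04999.
20*log₁₀(0.04999) = -26.02 dB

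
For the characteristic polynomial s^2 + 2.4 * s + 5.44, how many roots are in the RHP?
Poles: -1.2 + 2j, -1.2 - 2j. RHP poles (Re>0): 0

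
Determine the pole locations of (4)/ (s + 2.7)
Set denominator = 0: s + 2.7 = 0 → Poles: -2.7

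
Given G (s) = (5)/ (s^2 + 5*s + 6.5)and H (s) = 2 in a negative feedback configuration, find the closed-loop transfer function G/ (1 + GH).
Closed-loop T = G/(1+GH).
Numerator: G_num * H_den = 5.
Denominator: G_den * H_den + G_num * H_num = (s^2 + 5*s + 6.5) + (10) = s^2 + 5*s + 16.5.
T(s) = (5)/(s^2 + 5*s + 16.5)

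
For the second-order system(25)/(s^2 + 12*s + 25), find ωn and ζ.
Standard form: ωn²/(s²+2ζωn·s+ωn²).
const=25=ωn² → ωn=5, s coeff=12=2ζωn → ζ=1.2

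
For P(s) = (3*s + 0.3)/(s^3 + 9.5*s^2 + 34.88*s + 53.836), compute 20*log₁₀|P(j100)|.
Substitute s = j*100: P(j100) = -0.00029837 - 2.81272e-05j.
|P(j100)| = sqrt(Re² + Im²) = 0.0002997.
20*log₁₀(0.0002997) = -70.47 dB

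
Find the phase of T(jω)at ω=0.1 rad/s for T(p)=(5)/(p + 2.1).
Substitute p = j*0.1: T(j0.1) = 2.37557 - 0.113122j.
∠T(j0.1) = atan2(Im, Re) = atan2(-0.113122, 2.37557) = -2.73°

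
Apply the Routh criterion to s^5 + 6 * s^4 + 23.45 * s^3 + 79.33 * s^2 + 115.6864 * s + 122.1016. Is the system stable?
Routh array:
s^5: [1, 23.45, 115.6864]; s^4: [6, 79.33, 122.1016]; s^3: [10.2283, 95.3361]; s^2: [23.4053, 122.1016]; s^1: [41.9765]; s^0: [122.1016]
First column: [1, 6, 10.2283, 23.4053, 41.9765, 122.1016]. Sign changes = 0.
Yes, stable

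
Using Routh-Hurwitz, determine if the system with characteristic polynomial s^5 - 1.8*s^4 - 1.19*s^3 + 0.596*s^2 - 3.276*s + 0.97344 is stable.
Routh array:
s^5: [1, -1.19, -3.276]; s^4: [-1.8, 0.596, 0.97344]; s^3: [-0.858889, -2.7352]; s^2: [6.32824, 0.97344]; s^1: [-2.60308]; s^0: [0.97344]
First column: [1, -1.8, -0.858889, 6.32824, -2.60308, 0.97344]. Sign changes = 4.
No, unstable (4 RHP root(s))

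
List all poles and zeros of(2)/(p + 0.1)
Set denominator = 0: p + 0.1 = 0 → Poles: -0.1
Numerator is a nonzero constant (2) → Zeros: none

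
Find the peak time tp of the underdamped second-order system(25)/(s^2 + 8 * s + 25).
Standard form: ωn²/(s²+2ζωn·s+ωn²) → ωn = 5, ζ = 0.8.
ωd = ωn·√(1-ζ²) = 5·√(1-0.8²) = 3.
tp = π/ωd = π/3 = 1.047 s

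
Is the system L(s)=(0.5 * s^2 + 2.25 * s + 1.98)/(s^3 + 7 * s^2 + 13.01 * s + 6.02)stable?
Denominator: s^3 + 7*s^2 + 13.01*s + 6.02 = (s + 2)(s + 0.7)(s + 4.3). Poles: -0.7, -2, -4.3. All Re(p)<0: Yes (stable)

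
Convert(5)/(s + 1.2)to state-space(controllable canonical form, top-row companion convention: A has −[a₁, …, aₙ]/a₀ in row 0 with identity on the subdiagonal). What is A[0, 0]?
Reachable canonical form for den = s + 1.2: top row of A = -[a₁,a₂,...,aₙ]/a₀, ones on the subdiagonal, zeros elsewhere.
A = [[-1.2]].
A[0,0] = -1.2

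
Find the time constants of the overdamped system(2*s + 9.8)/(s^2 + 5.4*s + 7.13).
Overdamped: real poles at -3.1, -2.3. τ = -1/pole → τ₁ = 0.3226, τ₂ = 0.4348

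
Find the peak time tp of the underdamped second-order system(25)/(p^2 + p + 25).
Standard form: ωn²/(p²+2ζωn·p+ωn²) → ωn = 5, ζ = 0.1.
ωd = ωn·√(1-ζ²) = 5·√(1-0.1²) = 4.975.
tp = π/ωd = π/4.975 = 0.6315 s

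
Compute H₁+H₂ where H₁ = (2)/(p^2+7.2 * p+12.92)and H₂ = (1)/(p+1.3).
Parallel: H = H₁ + H₂ = (n₁·d₂ + n₂·d₁)/(d₁·d₂).
n₁·d₂ = 2*p + 2.6. n₂·d₁ = p^2 + 7.2*p + 12.92. Sum = p^2 + 9.2*p + 15.52. d₁·d₂ = p^3 + 8.5*p^2 + 22.28*p + 16.796.
H(p) = (p^2 + 9.2*p + 15.52)/(p^3 + 8.5*p^2 + 22.28*p + 16.796)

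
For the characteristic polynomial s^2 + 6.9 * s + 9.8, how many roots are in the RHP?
s^2 + 6.9*s + 9.8 = (s + 4.9)(s + 2). Poles: -2, -4.9. RHP poles (Re>0): 0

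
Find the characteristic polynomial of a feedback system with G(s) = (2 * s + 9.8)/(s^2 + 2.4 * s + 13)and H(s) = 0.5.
Characteristic poly = G_den * H_den + G_num * H_num = (s^2 + 2.4*s + 13) + (s + 4.9) = s^2 + 3.4*s + 17.9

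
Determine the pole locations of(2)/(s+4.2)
Set denominator = 0: s + 4.2 = 0 → Poles: -4.2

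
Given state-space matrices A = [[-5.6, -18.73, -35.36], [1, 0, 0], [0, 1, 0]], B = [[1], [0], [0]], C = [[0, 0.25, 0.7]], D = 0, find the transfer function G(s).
G(s) = C(sI - A)⁻¹B + D.
Characteristic polynomial det(sI - A) = s^3 + 5.6*s^2 + 18.73*s + 35.36.
Numerator from C·adj(sI-A)·B + D·det(sI-A) = 0.25*s + 0.7.
G(s) = (0.25*s + 0.7)/(s^3 + 5.6*s^2 + 18.73*s + 35.36)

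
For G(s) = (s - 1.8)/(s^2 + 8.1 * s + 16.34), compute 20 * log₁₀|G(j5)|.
Substitute s = j*5: G(j5) = 0.127147 + 0.017257j.
|G(j5)| = sqrt(Re² + Im²) = 0.1283.
20*log₁₀(0.1283) = -17.83 dB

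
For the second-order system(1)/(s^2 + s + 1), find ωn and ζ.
Standard form: ωn²/(s²+2ζωn·s+ωn²).
const=1=ωn² → ωn=1, s coeff=1=2ζωn → ζ=0.5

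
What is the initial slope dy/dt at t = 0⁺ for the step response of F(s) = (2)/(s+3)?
IVT: y'(0⁺) = lim_{s→∞} s²·Y(s) = lim_{s→∞} s·F(s).
deg(num) = 0, deg(den) = 1, relative degree = 1, so s·F(s) → (leading num)/(leading den) = 2/1 = 2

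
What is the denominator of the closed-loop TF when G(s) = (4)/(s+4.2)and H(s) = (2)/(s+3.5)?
Characteristic poly = G_den * H_den + G_num * H_num = (s^2 + 7.7*s + 14.7) + (8) = s^2 + 7.7*s + 22.7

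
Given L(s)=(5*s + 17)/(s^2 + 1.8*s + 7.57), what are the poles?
Set denominator = 0: s^2 + 1.8*s + 7.57 = 0 → Poles: -0.9 + 2.6j, -0.9 - 2.6j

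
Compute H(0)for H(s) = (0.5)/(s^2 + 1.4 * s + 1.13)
DC gain = H(0) = num(0)/den(0) = 0.5/1.13 = 0.4425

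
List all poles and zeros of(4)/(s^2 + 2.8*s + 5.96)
Set denominator = 0: s^2 + 2.8*s + 5.96 = 0 → Poles: -1.4 + 2j, -1.4 - 2j
Numerator is a nonzero constant (4) → Zeros: none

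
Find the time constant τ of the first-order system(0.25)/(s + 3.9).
First-order system: τ = -1/pole. Pole = -3.9. τ = -1/(-3.9) = 0.2564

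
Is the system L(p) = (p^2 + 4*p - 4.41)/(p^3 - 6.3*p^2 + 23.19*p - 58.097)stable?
Denominator: p^3 - 6.3*p^2 + 23.19*p - 58.097 = (p - 4.1)(p^2 - 2.2*p + 14.17). Poles: 1.1 + 3.6j, 1.1 - 3.6j, 4.1. All Re(p)<0: No (unstable)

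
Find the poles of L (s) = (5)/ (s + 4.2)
Set denominator = 0: s + 4.2 = 0 → Poles: -4.2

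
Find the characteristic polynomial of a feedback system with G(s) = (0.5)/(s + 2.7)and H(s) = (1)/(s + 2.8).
Characteristic poly = G_den * H_den + G_num * H_num = (s^2 + 5.5*s + 7.56) + (0.5) = s^2 + 5.5*s + 8.06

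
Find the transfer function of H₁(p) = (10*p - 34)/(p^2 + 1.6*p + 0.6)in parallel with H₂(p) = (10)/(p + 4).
Parallel: H = H₁ + H₂ = (n₁·d₂ + n₂·d₁)/(d₁·d₂).
n₁·d₂ = 10*p^2 + 6*p - 136. n₂·d₁ = 10*p^2 + 16*p + 6. Sum = 20*p^2 + 22*p - 130. d₁·d₂ = p^3 + 5.6*p^2 + 7*p + 2.4.
H(p) = (20*p^2 + 22*p - 130)/(p^3 + 5.6*p^2 + 7*p + 2.4)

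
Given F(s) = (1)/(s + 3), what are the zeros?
Numerator is a nonzero constant (1) → Zeros: none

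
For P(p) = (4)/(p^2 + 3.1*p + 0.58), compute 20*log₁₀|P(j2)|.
Substitute p = j*2: P(j2) = -0.272856 - 0.494651j.
|P(j2)| = sqrt(Re² + Im²) = 0.5649.
20*log₁₀(0.5649) = -4.96 dB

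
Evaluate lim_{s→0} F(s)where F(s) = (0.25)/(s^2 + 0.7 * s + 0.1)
DC gain = F(0) = num(0)/den(0) = 0.25/0.1 = 2.5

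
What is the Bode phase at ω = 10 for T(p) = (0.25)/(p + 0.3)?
Substitute p = j*10: T(j10) = 0.000749326 - 0.0249775j.
∠T(j10) = atan2(Im, Re) = atan2(-0.0249775, 0.000749326) = -88.28°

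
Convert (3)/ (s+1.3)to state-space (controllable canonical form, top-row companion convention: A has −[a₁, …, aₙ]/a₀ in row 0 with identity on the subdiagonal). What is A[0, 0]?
Reachable canonical form for den = s + 1.3: top row of A = -[a₁,a₂,...,aₙ]/a₀, ones on the subdiagonal, zeros elsewhere.
A = [[-1.3]].
A[0,0] = -1.3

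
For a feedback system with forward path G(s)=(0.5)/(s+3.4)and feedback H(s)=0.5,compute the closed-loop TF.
Closed-loop T = G/(1+GH).
Numerator: G_num * H_den = 0.5.
Denominator: G_den * H_den + G_num * H_num = (s + 3.4) + (0.25) = s + 3.65.
T(s) = (0.5)/(s + 3.65)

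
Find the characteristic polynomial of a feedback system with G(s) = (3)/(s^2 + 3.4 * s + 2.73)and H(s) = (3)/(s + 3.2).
Characteristic poly = G_den * H_den + G_num * H_num = (s^3 + 6.6*s^2 + 13.61*s + 8.736) + (9) = s^3 + 6.6*s^2 + 13.61*s + 17.736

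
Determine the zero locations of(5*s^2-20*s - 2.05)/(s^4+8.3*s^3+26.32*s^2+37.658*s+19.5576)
Set numerator = 0: 5*s^2 - 20*s - 2.05 = 5*(s + 0.1)(s - 4.1) = 0 → Zeros: -0.1, 4.1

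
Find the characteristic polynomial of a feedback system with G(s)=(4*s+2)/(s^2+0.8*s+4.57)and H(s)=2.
Characteristic poly = G_den * H_den + G_num * H_num = (s^2 + 0.8*s + 4.57) + (8*s + 4) = s^2 + 8.8*s + 8.57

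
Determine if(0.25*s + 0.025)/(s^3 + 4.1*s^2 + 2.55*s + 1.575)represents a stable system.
Denominator: s^3 + 4.1*s^2 + 2.55*s + 1.575 = (s + 3.5)(s^2 + 0.6*s + 0.45). Poles: -0.3 + 0.6j, -0.3 - 0.6j, -3.5. All Re(p)<0: Yes (stable)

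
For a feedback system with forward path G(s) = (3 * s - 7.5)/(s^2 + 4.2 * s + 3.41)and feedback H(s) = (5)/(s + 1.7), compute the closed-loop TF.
Closed-loop T = G/(1+GH).
Numerator: G_num * H_den = 3*s^2 - 2.4*s - 12.75.
Denominator: G_den * H_den + G_num * H_num = (s^3 + 5.9*s^2 + 10.55*s + 5.797) + (15*s - 37.5) = s^3 + 5.9*s^2 + 25.55*s - 31.703.
T(s) = (3*s^2 - 2.4*s - 12.75)/(s^3 + 5.9*s^2 + 25.55*s - 31.703)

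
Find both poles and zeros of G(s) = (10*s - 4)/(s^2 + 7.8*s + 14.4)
Set denominator = 0: s^2 + 7.8*s + 14.4 = (s + 3)(s + 4.8) = 0 → Poles: -3, -4.8
Set numerator = 0: 10*s - 4 = 0 → Zeros: 0.4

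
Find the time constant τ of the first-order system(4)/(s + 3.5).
First-order system: τ = -1/pole. Pole = -3.5. τ = -1/(-3.5) = 0.2857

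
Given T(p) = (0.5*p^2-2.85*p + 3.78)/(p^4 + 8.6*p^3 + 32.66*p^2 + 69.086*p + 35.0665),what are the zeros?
Set numerator = 0: 0.5*p^2 - 2.85*p + 3.78 = 0.5*(p - 2.1)(p - 3.6) = 0 → Zeros: 2.1, 3.6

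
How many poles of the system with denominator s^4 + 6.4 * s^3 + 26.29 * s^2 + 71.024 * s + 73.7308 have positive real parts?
s^4 + 6.4*s^3 + 26.29*s^2 + 71.024*s + 73.7308 = (s + 2.6)(s + 2.2)(s^2 + 1.6*s + 12.89). Poles: -0.8 + 3.5j, -0.8 - 3.5j, -2.2, -2.6. RHP poles (Re>0): 0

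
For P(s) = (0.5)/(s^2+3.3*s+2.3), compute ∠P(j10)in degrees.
Substitute s = j*10: P(j10) = -0.00459363 - 0.00155158j.
∠P(j10) = atan2(Im, Re) = atan2(-0.00155158, -0.00459363) = -161.34°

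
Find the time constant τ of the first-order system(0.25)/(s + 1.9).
First-order system: τ = -1/pole. Pole = -1.9. τ = -1/(-1.9) = 0.5263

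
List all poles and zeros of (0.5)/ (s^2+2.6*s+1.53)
Set denominator = 0: s^2 + 2.6*s + 1.53 = (s + 1.7)(s + 0.9) = 0 → Poles: -0.9, -1.7
Numerator is a nonzero constant (0.5) → Zeros: none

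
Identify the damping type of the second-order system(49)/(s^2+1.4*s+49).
Standard form: ωn²/(s²+2ζωn·s+ωn²) gives ωn=7, ζ=0.1.
Underdamped (ζ = 0.1 < 1)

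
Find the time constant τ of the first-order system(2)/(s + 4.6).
First-order system: τ = -1/pole. Pole = -4.6. τ = -1/(-4.6) = 0.2174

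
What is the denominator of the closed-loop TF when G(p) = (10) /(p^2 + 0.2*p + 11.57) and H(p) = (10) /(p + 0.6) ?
Characteristic poly = G_den * H_den + G_num * H_num = (p^3 + 0.8*p^2 + 11.69*p + 6.942) + (100) = p^3 + 0.8*p^2 + 11.69*p + 106.942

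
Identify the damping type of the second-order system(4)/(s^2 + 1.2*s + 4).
Standard form: ωn²/(s²+2ζωn·s+ωn²) gives ωn=2, ζ=0.3.
Underdamped (ζ = 0.3 < 1)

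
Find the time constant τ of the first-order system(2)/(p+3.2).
First-order system: τ = -1/pole. Pole = -3.2. τ = -1/(-3.2) = 0.3125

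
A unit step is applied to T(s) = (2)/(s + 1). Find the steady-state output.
FVT: lim_{t→∞} y(t) = lim_{s→0} s*Y(s) where Y(s) = T(s)/s.
= lim_{s→0} T(s) = T(0) = num(0)/den(0) = 2/1 = 2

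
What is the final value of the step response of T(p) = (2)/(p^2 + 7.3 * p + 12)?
FVT: lim_{t→∞} y(t) = lim_{p→0} p*Y(p) where Y(p) = T(p)/p.
= lim_{p→0} T(p) = T(0) = num(0)/den(0) = 2/12 = 0.1667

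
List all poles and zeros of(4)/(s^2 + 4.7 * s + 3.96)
Set denominator = 0: s^2 + 4.7*s + 3.96 = (s + 3.6)(s + 1.1) = 0 → Poles: -1.1, -3.6
Numerator is a nonzero constant (4) → Zeros: none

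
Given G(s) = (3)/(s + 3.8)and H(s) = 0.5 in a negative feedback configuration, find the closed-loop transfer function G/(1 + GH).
Closed-loop T = G/(1+GH).
Numerator: G_num * H_den = 3.
Denominator: G_den * H_den + G_num * H_num = (s + 3.8) + (1.5) = s + 5.3.
T(s) = (3)/(s + 5.3)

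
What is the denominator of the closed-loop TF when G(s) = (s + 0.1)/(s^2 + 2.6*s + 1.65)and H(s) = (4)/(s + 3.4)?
Characteristic poly = G_den * H_den + G_num * H_num = (s^3 + 6*s^2 + 10.49*s + 5.61) + (4*s + 0.4) = s^3 + 6*s^2 + 14.49*s + 6.01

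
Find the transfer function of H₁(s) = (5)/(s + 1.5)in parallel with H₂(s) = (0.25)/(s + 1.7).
Parallel: H = H₁ + H₂ = (n₁·d₂ + n₂·d₁)/(d₁·d₂).
n₁·d₂ = 5*s + 8.5. n₂·d₁ = 0.25*s + 0.375. Sum = 5.25*s + 8.875. d₁·d₂ = s^2 + 3.2*s + 2.55.
H(s) = (5.25*s + 8.875)/(s^2 + 3.2*s + 2.55)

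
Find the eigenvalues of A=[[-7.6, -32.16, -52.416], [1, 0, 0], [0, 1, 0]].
Eigenvalues solve det(λI - A) = 0.
Characteristic polynomial: λ^3 + 7.6*λ^2 + 32.16*λ + 52.416 = 0.
Factor: (λ + 2.8)(λ^2 + 4.8*λ + 18.72) = 0.
Roots: -2.4 + 3.6j, -2.4 - 3.6j, -2.8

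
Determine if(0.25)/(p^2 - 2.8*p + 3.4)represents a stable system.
Denominator: p^2 - 2.8*p + 3.4. Poles: 1.4 + 1.2j, 1.4 - 1.2j. All Re(p)<0: No (unstable)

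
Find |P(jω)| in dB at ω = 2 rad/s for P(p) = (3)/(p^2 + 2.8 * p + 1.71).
Substitute p = j*2: P(j2) = -0.187684 - 0.458965j.
|P(j2)| = sqrt(Re² + Im²) = 0.4959.
20*log₁₀(0.4959) = -6.09 dB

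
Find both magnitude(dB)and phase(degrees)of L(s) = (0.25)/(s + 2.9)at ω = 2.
Substitute s = j*2: L(j2) = 0.0584206 - 0.0402901j.
|L| = 20*log₁₀(sqrt(Re²+Im²)) = -22.98 dB.
∠L = atan2(Im, Re) = -34.59°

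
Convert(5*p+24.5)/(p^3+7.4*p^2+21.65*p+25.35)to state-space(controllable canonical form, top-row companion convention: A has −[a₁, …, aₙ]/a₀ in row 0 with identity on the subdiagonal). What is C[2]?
Reachable canonical form: C = numerator coefficients (right-aligned, zero-padded to length n).
num = 5*p + 24.5, C = [[0, 5, 24.5]].
C[2] = 24.5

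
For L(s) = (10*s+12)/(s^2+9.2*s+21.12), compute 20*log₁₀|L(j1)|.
Substitute s = j*1: L(j1) = 0.681248 + 0.185513j.
|L(j1)| = sqrt(Re² + Im²) = 0.7061.
20*log₁₀(0.7061) = -3.02 dB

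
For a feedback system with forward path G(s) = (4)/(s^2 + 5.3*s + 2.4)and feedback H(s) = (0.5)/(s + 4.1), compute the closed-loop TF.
Closed-loop T = G/(1+GH).
Numerator: G_num * H_den = 4*s + 16.4.
Denominator: G_den * H_den + G_num * H_num = (s^3 + 9.4*s^2 + 24.13*s + 9.84) + (2) = s^3 + 9.4*s^2 + 24.13*s + 11.84.
T(s) = (4*s + 16.4)/(s^3 + 9.4*s^2 + 24.13*s + 11.84)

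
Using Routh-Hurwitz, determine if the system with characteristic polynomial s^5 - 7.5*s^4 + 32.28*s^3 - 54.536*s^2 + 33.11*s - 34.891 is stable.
Routh array:
s^5: [1, 32.28, 33.11]; s^4: [-7.5, -54.536, -34.891]; s^3: [25.0085, 28.4579]; s^2: [-46.0016, -34.891]; s^1: [9.48953]; s^0: [-34.891]
First column: [1, -7.5, 25.0085, -46.0016, 9.48953, -34.891]. Sign changes = 5.
No, unstable (5 RHP root(s))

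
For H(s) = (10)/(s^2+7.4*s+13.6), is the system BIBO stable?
Denominator: s^2 + 7.4*s + 13.6 = (s + 3.4)(s + 4). Poles: -3.4, -4. All Re(p)<0: Yes (stable)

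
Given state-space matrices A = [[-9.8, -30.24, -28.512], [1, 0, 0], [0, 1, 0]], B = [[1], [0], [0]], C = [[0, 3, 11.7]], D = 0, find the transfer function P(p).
P(p) = C(pI - A)⁻¹B + D.
Characteristic polynomial det(pI - A) = p^3 + 9.8*p^2 + 30.24*p + 28.512.
Numerator from C·adj(pI-A)·B + D·det(pI-A) = 3*p + 11.7.
P(p) = (3*p + 11.7)/(p^3 + 9.8*p^2 + 30.24*p + 28.512)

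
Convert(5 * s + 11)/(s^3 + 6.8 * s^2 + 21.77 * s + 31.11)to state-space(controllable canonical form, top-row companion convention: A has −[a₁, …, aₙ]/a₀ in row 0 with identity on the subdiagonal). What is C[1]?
Reachable canonical form: C = numerator coefficients (right-aligned, zero-padded to length n).
num = 5*s + 11, C = [[0, 5, 11]].
C[1] = 5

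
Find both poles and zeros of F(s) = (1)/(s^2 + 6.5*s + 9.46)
Set denominator = 0: s^2 + 6.5*s + 9.46 = (s + 4.3)(s + 2.2) = 0 → Poles: -2.2, -4.3
Numerator is a nonzero constant (1) → Zeros: none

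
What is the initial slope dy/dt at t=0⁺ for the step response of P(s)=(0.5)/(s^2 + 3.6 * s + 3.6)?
IVT: y'(0⁺) = lim_{s→∞} s²·Y(s) = lim_{s→∞} s·P(s).
deg(num) = 0, deg(den) = 2, relative degree = 2 ≥ 2, so s·P(s) → 0. Initial slope = 0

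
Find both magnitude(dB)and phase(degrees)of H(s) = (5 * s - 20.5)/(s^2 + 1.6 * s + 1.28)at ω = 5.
Substitute s = j*5: H(j5) = 1.09515 - 0.684605j.
|H| = 20*log₁₀(sqrt(Re²+Im²)) = 2.22 dB.
∠H = atan2(Im, Re) = -32.01°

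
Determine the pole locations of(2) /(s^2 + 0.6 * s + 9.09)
Set denominator = 0: s^2 + 0.6*s + 9.09 = 0 → Poles: -0.3 + 3j, -0.3 - 3j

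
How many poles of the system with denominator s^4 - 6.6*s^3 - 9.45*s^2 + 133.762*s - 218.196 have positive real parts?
s^4 - 6.6*s^3 - 9.45*s^2 + 133.762*s - 218.196 = (s - 4.4)(s - 3.8)(s - 2.9)(s + 4.5). Poles: -4.5, 2.9, 3.8, 4.4. RHP poles (Re>0): 3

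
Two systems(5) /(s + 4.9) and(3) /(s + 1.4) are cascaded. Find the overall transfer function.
Series: H = H₁ · H₂ = (n₁·n₂)/(d₁·d₂).
Num: n₁·n₂ = 15. Den: d₁·d₂ = s^2 + 6.3*s + 6.86.
H(s) = (15)/(s^2 + 6.3*s + 6.86)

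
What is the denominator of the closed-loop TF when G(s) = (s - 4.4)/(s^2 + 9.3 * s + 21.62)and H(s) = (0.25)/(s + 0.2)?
Characteristic poly = G_den * H_den + G_num * H_num = (s^3 + 9.5*s^2 + 23.48*s + 4.324) + (0.25*s - 1.1) = s^3 + 9.5*s^2 + 23.73*s + 3.224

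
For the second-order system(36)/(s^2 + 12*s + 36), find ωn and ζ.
Standard form: ωn²/(s²+2ζωn·s+ωn²).
const=36=ωn² → ωn=6, s coeff=12=2ζωn → ζ=1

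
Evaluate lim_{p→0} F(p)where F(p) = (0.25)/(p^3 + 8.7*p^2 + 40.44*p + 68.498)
DC gain = F(0) = num(0)/den(0) = 0.25/68.498 = 0.00365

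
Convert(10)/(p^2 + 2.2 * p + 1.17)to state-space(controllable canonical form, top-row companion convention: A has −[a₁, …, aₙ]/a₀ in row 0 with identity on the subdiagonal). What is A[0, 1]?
Reachable canonical form for den = p^2 + 2.2*p + 1.17: top row of A = -[a₁,a₂,...,aₙ]/a₀, ones on the subdiagonal, zeros elsewhere.
A = [[-2.2, -1.17], [1, 0]].
A[0,1] = -1.17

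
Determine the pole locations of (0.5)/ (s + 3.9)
Set denominator = 0: s + 3.9 = 0 → Poles: -3.9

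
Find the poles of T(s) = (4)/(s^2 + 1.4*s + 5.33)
Set denominator = 0: s^2 + 1.4*s + 5.33 = 0 → Poles: -0.7 + 2.2j, -0.7 - 2.2j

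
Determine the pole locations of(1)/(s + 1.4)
Set denominator = 0: s + 1.4 = 0 → Poles: -1.4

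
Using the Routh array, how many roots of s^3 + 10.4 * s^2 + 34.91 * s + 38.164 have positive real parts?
Routh array:
s^3: [1, 34.91]; s^2: [10.4, 38.164]; s^1: [31.2404]; s^0: [38.164]
First column: [1, 10.4, 31.2404, 38.164]. Sign changes = RHP roots = 0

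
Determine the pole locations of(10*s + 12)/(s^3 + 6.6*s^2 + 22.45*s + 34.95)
Set denominator = 0: s^3 + 6.6*s^2 + 22.45*s + 34.95 = (s + 3)(s^2 + 3.6*s + 11.65) = 0 → Poles: -1.8 + 2.9j, -1.8 - 2.9j, -3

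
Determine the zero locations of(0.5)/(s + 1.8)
Numerator is a nonzero constant (0.5) → Zeros: none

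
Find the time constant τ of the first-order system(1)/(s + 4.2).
First-order system: τ = -1/pole. Pole = -4.2. τ = -1/(-4.2) = 0.2381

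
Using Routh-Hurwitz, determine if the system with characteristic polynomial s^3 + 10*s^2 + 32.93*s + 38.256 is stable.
Routh array:
s^3: [1, 32.93]; s^2: [10, 38.256]; s^1: [29.1044]; s^0: [38.256]
First column: [1, 10, 29.1044, 38.256]. Sign changes = 0.
Yes, stable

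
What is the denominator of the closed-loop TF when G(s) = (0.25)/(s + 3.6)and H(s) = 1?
Characteristic poly = G_den * H_den + G_num * H_num = (s + 3.6) + (0.25) = s + 3.85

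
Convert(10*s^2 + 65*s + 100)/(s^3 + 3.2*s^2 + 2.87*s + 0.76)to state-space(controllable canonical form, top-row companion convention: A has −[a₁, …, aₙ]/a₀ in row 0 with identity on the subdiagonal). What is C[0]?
Reachable canonical form: C = numerator coefficients (right-aligned, zero-padded to length n).
num = 10*s^2 + 65*s + 100, C = [[10, 65, 100]].
C[0] = 10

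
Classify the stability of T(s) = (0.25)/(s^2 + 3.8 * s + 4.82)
Denominator: s^2 + 3.8*s + 4.82. Poles: -1.9 + 1.1j, -1.9 - 1.1j. Stable (all poles in LHP)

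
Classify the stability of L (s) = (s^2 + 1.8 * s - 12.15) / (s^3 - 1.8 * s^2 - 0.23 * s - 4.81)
Denominator: s^3 - 1.8*s^2 - 0.23*s - 4.81 = (s - 2.6)(s^2 + 0.8*s + 1.85). Poles: -0.4 + 1.3j, -0.4 - 1.3j, 2.6. Unstable (1 pole(s) in RHP)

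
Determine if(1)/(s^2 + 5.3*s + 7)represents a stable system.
Denominator: s^2 + 5.3*s + 7 = (s + 2.8)(s + 2.5). Poles: -2.5, -2.8. All Re(p)<0: Yes (stable)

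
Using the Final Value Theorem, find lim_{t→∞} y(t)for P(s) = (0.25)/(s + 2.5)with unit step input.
FVT: lim_{t→∞} y(t) = lim_{s→0} s*Y(s) where Y(s) = P(s)/s.
= lim_{s→0} P(s) = P(0) = num(0)/den(0) = 0.25/2.5 = 0.1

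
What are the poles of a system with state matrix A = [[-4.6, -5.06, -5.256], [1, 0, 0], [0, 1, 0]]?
Eigenvalues solve det(λI - A) = 0.
Characteristic polynomial: λ^3 + 4.6*λ^2 + 5.06*λ + 5.256 = 0.
Factor: (λ + 3.6)(λ^2 + λ + 1.46) = 0.
Roots: -0.5 + 1.1j, -0.5 - 1.1j, -3.6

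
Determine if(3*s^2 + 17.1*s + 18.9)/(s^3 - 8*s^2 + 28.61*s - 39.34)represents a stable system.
Denominator: s^3 - 8*s^2 + 28.61*s - 39.34 = (s - 2.8)(s^2 - 5.2*s + 14.05). Poles: 2.6 + 2.7j, 2.6 - 2.7j, 2.8. All Re(p)<0: No (unstable)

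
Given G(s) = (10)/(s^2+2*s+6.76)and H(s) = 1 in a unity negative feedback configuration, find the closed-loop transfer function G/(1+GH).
Closed-loop T = G/(1+GH).
Numerator: G_num * H_den = 10.
Denominator: G_den * H_den + G_num * H_num = (s^2 + 2*s + 6.76) + (10) = s^2 + 2*s + 16.76.
T(s) = (10)/(s^2 + 2*s + 16.76)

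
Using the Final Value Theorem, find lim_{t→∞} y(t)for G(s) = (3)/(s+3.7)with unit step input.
FVT: lim_{t→∞} y(t) = lim_{s→0} s*Y(s) where Y(s) = G(s)/s.
= lim_{s→0} G(s) = G(0) = num(0)/den(0) = 3/3.7 = 0.8108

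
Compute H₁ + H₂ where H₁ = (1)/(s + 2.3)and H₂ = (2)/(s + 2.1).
Parallel: H = H₁ + H₂ = (n₁·d₂ + n₂·d₁)/(d₁·d₂).
n₁·d₂ = s + 2.1. n₂·d₁ = 2*s + 4.6. Sum = 3*s + 6.7. d₁·d₂ = s^2 + 4.4*s + 4.83.
H(s) = (3*s + 6.7)/(s^2 + 4.4*s + 4.83)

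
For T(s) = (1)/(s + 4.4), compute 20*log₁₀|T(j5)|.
Substitute s = j*5: T(j5) = 0.0991885 - 0.112714j.
|T(j5)| = sqrt(Re² + Im²) = 0.1501.
20*log₁₀(0.1501) = -16.47 dB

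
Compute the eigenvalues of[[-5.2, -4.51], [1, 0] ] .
Eigenvalues solve det(λI - A) = 0.
Characteristic polynomial: λ^2 + 5.2*λ + 4.51 = 0.
Factor: (λ + 1.1)(λ + 4.1) = 0.
Roots: -1.1, -4.1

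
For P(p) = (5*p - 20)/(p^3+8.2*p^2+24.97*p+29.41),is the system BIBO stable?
Denominator: p^3 + 8.2*p^2 + 24.97*p + 29.41 = (p + 3.4)(p^2 + 4.8*p + 8.65). Poles: -2.4 + 1.7j, -2.4 - 1.7j, -3.4. All Re(p)<0: Yes (stable)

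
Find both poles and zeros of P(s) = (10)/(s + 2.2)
Set denominator = 0: s + 2.2 = 0 → Poles: -2.2
Numerator is a nonzero constant (10) → Zeros: none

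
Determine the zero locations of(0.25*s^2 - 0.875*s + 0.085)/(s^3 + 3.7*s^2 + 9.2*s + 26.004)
Set numerator = 0: 0.25*s^2 - 0.875*s + 0.085 = 0.25*(s - 3.4)(s - 0.1) = 0 → Zeros: 0.1, 3.4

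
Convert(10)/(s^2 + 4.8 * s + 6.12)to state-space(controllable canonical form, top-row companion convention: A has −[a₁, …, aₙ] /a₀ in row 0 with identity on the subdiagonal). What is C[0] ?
Reachable canonical form: C = numerator coefficients (right-aligned, zero-padded to length n).
num = 10, C = [[0, 10]].
C[0] = 0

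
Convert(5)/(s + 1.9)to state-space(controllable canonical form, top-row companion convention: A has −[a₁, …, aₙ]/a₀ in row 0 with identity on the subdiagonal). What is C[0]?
Reachable canonical form: C = numerator coefficients (right-aligned, zero-padded to length n).
num = 5, C = [[5]].
C[0] = 5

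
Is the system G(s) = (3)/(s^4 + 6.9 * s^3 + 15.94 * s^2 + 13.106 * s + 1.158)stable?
Denominator: s^4 + 6.9*s^3 + 15.94*s^2 + 13.106*s + 1.158 = (s + 0.1)(s + 3)(s^2 + 3.8*s + 3.86). Poles: -0.1, -1.9 + 0.5j, -1.9 - 0.5j, -3. All Re(p)<0: Yes (stable)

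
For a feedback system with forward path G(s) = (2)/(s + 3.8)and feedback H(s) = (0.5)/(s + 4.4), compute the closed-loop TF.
Closed-loop T = G/(1+GH).
Numerator: G_num * H_den = 2*s + 8.8.
Denominator: G_den * H_den + G_num * H_num = (s^2 + 8.2*s + 16.72) + (1) = s^2 + 8.2*s + 17.72.
T(s) = (2*s + 8.8)/(s^2 + 8.2*s + 17.72)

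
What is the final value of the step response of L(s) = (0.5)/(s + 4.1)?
FVT: lim_{t→∞} y(t) = lim_{s→0} s*Y(s) where Y(s) = L(s)/s.
= lim_{s→0} L(s) = L(0) = num(0)/den(0) = 0.5/4.1 = 0.122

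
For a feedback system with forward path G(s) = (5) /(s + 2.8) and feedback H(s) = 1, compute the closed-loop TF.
Closed-loop T = G/(1+GH).
Numerator: G_num * H_den = 5.
Denominator: G_den * H_den + G_num * H_num = (s + 2.8) + (5) = s + 7.8.
T(s) = (5)/(s + 7.8)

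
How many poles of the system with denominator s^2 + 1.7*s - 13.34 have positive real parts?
s^2 + 1.7*s - 13.34 = (s - 2.9)(s + 4.6). Poles: -4.6, 2.9. RHP poles (Re>0): 1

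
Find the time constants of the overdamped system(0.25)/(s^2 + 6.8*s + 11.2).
Overdamped: real poles at -4, -2.8. τ = -1/pole → τ₁ = 0.25, τ₂ = 0.3571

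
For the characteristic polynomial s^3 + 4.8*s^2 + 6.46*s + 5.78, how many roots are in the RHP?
s^3 + 4.8*s^2 + 6.46*s + 5.78 = (s + 3.4)(s^2 + 1.4*s + 1.7). Poles: -0.7 + 1.1j, -0.7 - 1.1j, -3.4. RHP poles (Re>0): 0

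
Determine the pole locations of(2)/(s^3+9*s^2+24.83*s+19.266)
Set denominator = 0: s^3 + 9*s^2 + 24.83*s + 19.266 = (s + 3.9)(s + 3.8)(s + 1.3) = 0 → Poles: -1.3, -3.8, -3.9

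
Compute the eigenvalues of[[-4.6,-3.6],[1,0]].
Eigenvalues solve det(λI - A) = 0.
Characteristic polynomial: λ^2 + 4.6*λ + 3.6 = 0.
Factor: (λ + 1)(λ + 3.6) = 0.
Roots: -1, -3.6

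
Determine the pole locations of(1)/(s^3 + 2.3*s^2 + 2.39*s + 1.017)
Set denominator = 0: s^3 + 2.3*s^2 + 2.39*s + 1.017 = (s + 0.9)(s^2 + 1.4*s + 1.13) = 0 → Poles: -0.7 + 0.8j, -0.7 - 0.8j, -0.9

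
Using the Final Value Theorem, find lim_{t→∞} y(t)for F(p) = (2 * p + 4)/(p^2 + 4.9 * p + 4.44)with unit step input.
FVT: lim_{t→∞} y(t) = lim_{p→0} p*Y(p) where Y(p) = F(p)/p.
= lim_{p→0} F(p) = F(0) = num(0)/den(0) = 4/4.44 = 0.9009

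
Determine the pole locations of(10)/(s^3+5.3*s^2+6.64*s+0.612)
Set denominator = 0: s^3 + 5.3*s^2 + 6.64*s + 0.612 = (s + 3.4)(s + 1.8)(s + 0.1) = 0 → Poles: -0.1, -1.8, -3.4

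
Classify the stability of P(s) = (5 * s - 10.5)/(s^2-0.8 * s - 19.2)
Denominator: s^2 - 0.8*s - 19.2 = (s - 4.8)(s + 4). Poles: -4, 4.8. Unstable (1 pole(s) in RHP)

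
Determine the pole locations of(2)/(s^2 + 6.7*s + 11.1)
Set denominator = 0: s^2 + 6.7*s + 11.1 = (s + 3.7)(s + 3) = 0 → Poles: -3, -3.7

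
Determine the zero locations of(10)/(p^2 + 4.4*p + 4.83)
Numerator is a nonzero constant (10) → Zeros: none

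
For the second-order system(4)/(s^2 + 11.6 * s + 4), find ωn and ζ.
Standard form: ωn²/(s²+2ζωn·s+ωn²).
const=4=ωn² → ωn=2, s coeff=11.6=2ζωn → ζ=2.9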